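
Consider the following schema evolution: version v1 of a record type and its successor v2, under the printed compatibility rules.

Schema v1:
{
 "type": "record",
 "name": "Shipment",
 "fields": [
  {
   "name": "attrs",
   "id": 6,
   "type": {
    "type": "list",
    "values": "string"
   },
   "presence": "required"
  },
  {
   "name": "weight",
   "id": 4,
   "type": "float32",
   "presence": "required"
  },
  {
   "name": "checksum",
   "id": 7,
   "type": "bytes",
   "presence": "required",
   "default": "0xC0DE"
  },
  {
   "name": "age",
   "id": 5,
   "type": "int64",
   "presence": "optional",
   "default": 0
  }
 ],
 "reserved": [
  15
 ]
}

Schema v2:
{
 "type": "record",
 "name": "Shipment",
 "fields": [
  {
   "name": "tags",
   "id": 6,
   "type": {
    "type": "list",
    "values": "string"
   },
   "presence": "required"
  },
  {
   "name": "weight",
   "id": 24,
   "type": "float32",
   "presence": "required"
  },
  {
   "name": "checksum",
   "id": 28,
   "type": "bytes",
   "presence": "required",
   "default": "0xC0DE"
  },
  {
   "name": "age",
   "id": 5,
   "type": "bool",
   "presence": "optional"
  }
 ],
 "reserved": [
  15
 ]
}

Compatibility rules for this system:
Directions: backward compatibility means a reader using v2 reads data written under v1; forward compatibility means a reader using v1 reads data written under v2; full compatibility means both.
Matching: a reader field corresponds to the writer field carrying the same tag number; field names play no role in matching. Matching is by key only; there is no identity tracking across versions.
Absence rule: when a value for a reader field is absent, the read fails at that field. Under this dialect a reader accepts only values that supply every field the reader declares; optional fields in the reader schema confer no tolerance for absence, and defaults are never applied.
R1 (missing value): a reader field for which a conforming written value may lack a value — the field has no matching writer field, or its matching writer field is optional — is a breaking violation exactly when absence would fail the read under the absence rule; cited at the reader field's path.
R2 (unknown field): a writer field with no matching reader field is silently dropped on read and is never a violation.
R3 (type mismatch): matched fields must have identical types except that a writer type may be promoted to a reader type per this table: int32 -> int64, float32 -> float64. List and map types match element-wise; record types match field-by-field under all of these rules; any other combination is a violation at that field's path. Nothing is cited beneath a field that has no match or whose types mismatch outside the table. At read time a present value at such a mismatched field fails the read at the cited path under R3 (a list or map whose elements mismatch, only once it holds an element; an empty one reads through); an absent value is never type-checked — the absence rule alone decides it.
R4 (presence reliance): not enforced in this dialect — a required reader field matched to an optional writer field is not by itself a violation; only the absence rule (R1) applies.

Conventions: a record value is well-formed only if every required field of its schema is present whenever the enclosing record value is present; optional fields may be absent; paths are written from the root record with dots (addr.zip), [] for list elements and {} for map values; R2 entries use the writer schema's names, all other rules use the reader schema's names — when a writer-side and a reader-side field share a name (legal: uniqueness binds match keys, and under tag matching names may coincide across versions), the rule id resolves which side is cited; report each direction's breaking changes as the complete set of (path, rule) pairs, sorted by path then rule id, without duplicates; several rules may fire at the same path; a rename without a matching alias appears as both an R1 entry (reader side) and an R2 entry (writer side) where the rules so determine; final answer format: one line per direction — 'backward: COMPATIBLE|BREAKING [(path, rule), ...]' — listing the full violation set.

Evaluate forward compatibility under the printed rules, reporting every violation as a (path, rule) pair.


arrows below run writer -> reader for Shipment
forward for Shipment (reader v1, writer v2):
  attrs: paired with writer tags (list<string> -> list<string>; writer required)
  weight: no writer-side match
  checksum: no writer-side match
  age: paired with writer age (bool -> int64; writer optional)
  weight (writer side), unknown to reader
  checksum (writer side), unknown to reader
  violation R1 at age
  violation R3 at age
  violation R1 at checksum
  violation R1 at weight
  => forward verdict for Shipment: BREAKING, 4 violation(s)
checking off the Shipment differences that do not matter here:
  renamed field attrs to tags in record Shipment -> no rule fires on it in Shipment's dialect; the asked verdict holds

forward: BREAKING [(age, R1), (age, R3), (checksum, R1), (weight, R1)]


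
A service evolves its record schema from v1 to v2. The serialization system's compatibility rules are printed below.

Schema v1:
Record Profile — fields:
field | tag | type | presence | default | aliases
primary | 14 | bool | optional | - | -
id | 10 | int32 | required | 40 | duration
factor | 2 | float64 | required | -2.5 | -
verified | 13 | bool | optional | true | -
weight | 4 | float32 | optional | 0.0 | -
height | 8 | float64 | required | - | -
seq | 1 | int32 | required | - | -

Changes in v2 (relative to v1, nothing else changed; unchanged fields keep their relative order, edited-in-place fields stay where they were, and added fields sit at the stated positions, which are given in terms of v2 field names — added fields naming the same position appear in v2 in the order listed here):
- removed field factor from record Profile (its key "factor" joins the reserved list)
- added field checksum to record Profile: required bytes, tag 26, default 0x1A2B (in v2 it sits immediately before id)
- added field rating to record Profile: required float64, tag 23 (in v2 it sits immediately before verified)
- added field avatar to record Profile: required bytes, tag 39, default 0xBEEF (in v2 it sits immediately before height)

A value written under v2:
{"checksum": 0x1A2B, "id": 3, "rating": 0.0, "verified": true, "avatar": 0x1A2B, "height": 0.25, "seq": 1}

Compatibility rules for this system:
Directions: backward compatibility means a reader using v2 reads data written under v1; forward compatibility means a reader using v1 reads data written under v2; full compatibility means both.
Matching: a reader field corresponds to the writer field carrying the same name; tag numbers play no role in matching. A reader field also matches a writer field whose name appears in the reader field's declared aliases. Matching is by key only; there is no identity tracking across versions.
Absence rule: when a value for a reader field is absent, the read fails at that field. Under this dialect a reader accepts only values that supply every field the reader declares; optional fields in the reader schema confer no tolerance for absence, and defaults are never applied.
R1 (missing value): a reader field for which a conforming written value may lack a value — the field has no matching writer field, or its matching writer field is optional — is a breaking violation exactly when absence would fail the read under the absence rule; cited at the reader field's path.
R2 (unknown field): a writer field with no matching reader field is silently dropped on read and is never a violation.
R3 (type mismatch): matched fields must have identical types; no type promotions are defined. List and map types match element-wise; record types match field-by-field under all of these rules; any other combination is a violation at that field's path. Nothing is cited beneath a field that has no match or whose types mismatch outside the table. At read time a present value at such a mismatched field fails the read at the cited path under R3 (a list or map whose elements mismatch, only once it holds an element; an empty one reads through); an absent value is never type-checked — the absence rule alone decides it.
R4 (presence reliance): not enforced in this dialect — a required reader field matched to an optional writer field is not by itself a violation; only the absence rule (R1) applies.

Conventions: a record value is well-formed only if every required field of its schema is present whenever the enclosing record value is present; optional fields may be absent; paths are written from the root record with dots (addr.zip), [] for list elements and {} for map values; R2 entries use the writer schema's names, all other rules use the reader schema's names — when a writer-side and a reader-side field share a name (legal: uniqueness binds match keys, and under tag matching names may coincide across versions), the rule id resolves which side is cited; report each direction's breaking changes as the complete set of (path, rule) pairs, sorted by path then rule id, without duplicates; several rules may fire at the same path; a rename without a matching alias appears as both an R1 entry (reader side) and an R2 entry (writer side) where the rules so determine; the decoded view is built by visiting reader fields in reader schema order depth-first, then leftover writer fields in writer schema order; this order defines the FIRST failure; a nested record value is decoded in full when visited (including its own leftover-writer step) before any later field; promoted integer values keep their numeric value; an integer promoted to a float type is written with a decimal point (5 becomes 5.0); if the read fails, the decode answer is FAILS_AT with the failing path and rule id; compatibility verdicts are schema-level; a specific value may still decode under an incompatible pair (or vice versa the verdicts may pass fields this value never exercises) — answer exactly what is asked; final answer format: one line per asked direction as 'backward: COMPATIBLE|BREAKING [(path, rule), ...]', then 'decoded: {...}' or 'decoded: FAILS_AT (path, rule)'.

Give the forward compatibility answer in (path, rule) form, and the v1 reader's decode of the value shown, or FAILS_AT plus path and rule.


forward: BREAKING [(factor, R1), (primary, R1), (verified, R1), (weight, R1)]; decoded: FAILS_AT (primary, R1)

in Profile below, arrows point writer -> reader
forward for Profile (reader v1, writer v2):
  bool -> bool, writer optional: primary aligns to primary
  int32 -> int32, writer required: id aligns to id
  no writer field matches reader factor
  bool -> bool, writer optional: verified aligns to verified
  float32 -> float32, writer optional: weight aligns to weight
  float64 -> float64, writer required: height aligns to height
  int32 -> int32, writer required: seq aligns to seq
  checksum (writer side), unknown to reader
  rating (writer side), unknown to reader
  avatar (writer side), unknown to reader
  breaking: (factor, R1)
  breaking: (primary, R1)
  breaking: (verified, R1)
  breaking: (weight, R1)
  => 4 violation(s): forward is BREAKING for Profile
migrating the Profile value to v1:
  read fails at primary under R1 (no fill)
  => FAILS_AT (primary, R1)
checking off the Profile differences that do not matter here:
  added field avatar to record Profile: required bytes, tag 39, default 0xBEEF (in v2 it sits immediately before height) -> matters only for Profile's backward compatibility — outside the asked direction
  added field checksum to record Profile: required bytes, tag 26, default 0x1A2B (in v2 it sits immediately before id) -> matters only for Profile's backward compatibility — outside the asked direction
  added field rating to record Profile: required float64, tag 23 (in v2 it sits immediately before verified) -> matters only for Profile's backward compatibility — outside the asked direction


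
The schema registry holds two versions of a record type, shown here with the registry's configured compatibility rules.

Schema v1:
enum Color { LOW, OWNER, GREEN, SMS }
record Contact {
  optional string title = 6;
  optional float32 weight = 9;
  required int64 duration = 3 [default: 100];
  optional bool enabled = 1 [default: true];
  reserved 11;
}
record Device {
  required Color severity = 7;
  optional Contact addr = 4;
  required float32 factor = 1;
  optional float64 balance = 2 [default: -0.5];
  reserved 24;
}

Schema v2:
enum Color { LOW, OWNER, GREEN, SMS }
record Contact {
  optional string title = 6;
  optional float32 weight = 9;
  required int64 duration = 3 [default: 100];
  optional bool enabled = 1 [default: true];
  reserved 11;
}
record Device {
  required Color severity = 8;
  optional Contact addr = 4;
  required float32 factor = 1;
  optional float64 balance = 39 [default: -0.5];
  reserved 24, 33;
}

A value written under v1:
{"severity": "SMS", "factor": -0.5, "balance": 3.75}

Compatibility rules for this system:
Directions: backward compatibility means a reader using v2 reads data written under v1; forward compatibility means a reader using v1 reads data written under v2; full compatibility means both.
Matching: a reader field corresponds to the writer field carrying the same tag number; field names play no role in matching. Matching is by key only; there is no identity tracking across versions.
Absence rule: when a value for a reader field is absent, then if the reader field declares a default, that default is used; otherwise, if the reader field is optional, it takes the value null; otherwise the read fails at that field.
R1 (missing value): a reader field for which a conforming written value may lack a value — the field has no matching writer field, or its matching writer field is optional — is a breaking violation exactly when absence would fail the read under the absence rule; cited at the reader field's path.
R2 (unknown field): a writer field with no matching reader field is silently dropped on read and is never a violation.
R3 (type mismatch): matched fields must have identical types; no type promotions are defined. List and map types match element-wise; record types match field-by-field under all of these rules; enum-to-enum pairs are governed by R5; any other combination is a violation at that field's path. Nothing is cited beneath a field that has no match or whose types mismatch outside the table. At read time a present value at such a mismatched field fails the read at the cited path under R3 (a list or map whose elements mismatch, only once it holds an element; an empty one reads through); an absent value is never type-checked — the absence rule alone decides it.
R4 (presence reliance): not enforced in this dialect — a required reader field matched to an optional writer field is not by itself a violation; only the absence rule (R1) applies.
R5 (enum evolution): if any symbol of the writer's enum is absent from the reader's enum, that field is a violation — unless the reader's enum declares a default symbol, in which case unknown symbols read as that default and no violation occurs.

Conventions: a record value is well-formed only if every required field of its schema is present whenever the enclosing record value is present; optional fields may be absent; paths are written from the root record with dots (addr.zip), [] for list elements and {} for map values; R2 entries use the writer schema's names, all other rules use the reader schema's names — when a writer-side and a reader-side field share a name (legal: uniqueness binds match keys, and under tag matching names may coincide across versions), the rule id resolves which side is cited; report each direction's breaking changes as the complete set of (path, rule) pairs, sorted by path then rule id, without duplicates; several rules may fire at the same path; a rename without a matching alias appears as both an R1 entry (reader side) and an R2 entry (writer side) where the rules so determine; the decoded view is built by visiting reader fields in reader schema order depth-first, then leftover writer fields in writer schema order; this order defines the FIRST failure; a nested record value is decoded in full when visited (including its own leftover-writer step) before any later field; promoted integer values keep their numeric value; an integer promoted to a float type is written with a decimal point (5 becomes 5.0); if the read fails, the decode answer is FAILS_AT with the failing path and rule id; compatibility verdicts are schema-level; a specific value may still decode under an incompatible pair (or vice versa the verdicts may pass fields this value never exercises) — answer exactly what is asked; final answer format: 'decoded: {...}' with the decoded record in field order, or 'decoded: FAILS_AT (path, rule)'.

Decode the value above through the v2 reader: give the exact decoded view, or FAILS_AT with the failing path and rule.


decoded: FAILS_AT (severity, R1)

in Device below, arrows point writer -> reader
decode walk for Device under reader schema v2:
  read fails at severity under R1 (no fill)
  => FAILS_AT (severity, R1)
remaining Device differences; none change what is asked:
  field balance in record Device: tag 2 changed to 39 -> fires no rule on Device under this dialect and leaves the result unchanged


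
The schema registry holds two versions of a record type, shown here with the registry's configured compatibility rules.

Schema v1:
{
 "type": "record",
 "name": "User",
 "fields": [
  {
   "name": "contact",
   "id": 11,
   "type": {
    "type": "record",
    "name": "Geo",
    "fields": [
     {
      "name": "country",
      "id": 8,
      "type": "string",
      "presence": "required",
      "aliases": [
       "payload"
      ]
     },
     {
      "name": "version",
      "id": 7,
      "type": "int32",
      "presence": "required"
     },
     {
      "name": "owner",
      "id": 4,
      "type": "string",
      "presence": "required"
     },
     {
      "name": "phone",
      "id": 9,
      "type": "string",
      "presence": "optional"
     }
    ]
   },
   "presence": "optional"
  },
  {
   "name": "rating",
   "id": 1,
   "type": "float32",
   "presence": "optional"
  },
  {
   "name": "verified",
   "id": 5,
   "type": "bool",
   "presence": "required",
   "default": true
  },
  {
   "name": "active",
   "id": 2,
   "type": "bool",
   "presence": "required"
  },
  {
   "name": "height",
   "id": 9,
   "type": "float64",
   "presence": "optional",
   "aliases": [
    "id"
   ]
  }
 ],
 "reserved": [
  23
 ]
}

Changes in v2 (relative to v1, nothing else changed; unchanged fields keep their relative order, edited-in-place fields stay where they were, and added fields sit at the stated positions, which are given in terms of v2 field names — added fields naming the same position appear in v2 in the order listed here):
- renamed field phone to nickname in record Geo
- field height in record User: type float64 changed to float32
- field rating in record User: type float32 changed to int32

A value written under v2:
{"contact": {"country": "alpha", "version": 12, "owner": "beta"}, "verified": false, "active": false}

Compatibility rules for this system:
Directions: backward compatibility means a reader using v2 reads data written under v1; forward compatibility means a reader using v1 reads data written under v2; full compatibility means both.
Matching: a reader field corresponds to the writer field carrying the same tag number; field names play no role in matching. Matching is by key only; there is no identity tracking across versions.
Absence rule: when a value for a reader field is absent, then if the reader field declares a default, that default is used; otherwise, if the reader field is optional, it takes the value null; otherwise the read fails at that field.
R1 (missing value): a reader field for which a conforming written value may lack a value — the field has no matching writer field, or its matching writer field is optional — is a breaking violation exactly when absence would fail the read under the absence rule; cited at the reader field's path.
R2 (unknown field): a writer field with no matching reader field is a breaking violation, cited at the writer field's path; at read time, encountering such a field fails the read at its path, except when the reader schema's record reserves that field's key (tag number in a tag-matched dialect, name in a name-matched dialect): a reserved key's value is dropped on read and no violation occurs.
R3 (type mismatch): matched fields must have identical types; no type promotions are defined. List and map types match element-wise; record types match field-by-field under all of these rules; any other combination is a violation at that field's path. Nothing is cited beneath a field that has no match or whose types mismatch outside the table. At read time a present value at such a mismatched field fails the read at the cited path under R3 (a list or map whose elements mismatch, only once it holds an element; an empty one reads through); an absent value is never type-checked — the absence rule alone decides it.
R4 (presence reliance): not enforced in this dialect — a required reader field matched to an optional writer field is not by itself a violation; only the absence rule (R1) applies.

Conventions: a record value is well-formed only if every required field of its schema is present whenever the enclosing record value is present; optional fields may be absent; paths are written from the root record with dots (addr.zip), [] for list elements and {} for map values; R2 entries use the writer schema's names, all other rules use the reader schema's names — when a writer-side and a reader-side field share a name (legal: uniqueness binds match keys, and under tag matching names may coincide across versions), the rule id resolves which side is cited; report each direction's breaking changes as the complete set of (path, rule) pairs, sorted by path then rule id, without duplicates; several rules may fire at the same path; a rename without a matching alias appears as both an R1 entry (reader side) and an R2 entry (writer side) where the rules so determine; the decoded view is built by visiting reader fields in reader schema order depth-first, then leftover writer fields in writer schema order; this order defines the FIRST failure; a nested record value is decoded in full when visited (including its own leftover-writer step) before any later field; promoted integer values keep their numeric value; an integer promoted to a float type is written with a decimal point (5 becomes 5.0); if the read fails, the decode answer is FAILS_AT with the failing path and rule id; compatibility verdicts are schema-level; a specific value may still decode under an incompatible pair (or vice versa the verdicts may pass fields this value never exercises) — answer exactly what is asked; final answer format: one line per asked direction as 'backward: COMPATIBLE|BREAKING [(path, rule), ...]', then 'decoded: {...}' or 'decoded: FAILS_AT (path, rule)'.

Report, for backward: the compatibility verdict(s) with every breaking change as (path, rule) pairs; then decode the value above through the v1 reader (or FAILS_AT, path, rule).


each type pair in User: writer, then reader
backward for User (reader v2, writer v1):
  Geo -> Geo, writer optional: contact aligns to contact
  float32 -> int32, writer optional: rating aligns to rating
  bool -> bool, writer required: verified aligns to verified
  bool -> bool, writer required: active aligns to active
  float64 -> float32, writer optional: height aligns to height
  string -> string, writer required: contact.country aligns to contact.country
  int32 -> int32, writer required: contact.version aligns to contact.version
  string -> string, writer required: contact.owner aligns to contact.owner
  string -> string, writer optional: contact.nickname aligns to contact.phone
  violation R3 at height
  violation R3 at rating
  => backward: BREAKING (2)
decode (reader v1):
  contact.country := "alpha"
  contact.version := 12
  contact.owner := "beta"
  contact.phone := null (absent, optional -> null)
  rating := null (absent, optional -> null)
  verified := false
  active := false
  height := null (absent, optional -> null)
  => decoded: {"contact": {"country": "alpha", "version": 12, "owner": "beta", "phone": null}, "rating": null, "verified": false, "active": false, "height": null}
the rest of the User diff is inert for this question:
  renamed field phone to nickname in record Geo -> inert for the asked User verdict: nothing fires

backward: BREAKING [(height, R3), (rating, R3)]; decoded: {"contact": {"country": "alpha", "version": 12, "owner": "beta", "phone": null}, "rating": null, "verified": false, "active": false, "height": null}


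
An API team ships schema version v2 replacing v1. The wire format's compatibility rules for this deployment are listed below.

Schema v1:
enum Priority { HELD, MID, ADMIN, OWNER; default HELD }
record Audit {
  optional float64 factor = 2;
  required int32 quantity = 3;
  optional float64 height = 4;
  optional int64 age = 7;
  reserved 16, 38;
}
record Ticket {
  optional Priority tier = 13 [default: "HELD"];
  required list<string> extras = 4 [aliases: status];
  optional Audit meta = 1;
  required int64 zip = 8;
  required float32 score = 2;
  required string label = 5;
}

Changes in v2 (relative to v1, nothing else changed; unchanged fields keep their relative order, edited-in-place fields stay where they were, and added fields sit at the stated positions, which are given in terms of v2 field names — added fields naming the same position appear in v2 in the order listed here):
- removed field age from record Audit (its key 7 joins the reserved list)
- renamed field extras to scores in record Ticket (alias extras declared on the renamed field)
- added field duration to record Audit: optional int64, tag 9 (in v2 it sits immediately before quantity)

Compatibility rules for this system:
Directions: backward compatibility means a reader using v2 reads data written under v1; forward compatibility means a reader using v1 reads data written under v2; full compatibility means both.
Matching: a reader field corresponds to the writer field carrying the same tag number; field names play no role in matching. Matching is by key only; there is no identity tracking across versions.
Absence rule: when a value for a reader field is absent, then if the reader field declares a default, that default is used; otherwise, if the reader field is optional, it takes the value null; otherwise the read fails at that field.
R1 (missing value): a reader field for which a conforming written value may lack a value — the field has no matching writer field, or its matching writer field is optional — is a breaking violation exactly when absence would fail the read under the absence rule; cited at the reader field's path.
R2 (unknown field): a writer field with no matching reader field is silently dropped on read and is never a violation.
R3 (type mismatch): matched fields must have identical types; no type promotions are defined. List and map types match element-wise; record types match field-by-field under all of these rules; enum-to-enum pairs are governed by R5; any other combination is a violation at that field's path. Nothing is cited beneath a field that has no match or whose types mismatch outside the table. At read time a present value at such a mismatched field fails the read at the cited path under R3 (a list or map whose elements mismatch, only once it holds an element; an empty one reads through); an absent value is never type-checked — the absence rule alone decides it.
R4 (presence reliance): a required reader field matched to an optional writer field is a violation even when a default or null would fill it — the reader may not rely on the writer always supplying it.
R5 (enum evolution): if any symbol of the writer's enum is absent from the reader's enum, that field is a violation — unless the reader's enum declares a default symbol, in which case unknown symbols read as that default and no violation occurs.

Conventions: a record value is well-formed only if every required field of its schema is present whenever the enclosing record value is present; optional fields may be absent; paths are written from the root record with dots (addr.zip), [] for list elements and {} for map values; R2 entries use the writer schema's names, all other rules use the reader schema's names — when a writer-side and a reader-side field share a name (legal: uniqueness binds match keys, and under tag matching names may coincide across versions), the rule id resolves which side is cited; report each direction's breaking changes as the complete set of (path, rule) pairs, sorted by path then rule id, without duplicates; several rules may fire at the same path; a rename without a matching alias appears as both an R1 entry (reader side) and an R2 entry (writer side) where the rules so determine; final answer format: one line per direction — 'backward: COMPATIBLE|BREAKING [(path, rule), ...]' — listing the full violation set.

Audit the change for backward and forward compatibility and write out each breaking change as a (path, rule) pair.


backward: COMPATIBLE []; forward: COMPATIBLE []

in Ticket below, arrows point writer -> reader
backward pass over Ticket, reader schema v2, writer schema v1:
  tier: Priority -> Priority, writer optional; from tier
  scores: list<string> -> list<string>, writer required; from extras
  meta: Audit -> Audit, writer optional; from meta
  zip: int64 -> int64, writer required; from zip
  score: float32 -> float32, writer required; from score
  label: string -> string, writer required; from label
  meta.factor: float64 -> float64, writer optional; from meta.factor
  meta.duration has no writer counterpart
  meta.quantity: int32 -> int32, writer required; from meta.quantity
  meta.height: float64 -> float64, writer optional; from meta.height
  writer meta.age: unknown to reader
  => backward: COMPATIBLE
forward pass over Ticket, reader schema v1, writer schema v2:
  tier: Priority -> Priority, writer optional; from tier
  extras: list<string> -> list<string>, writer required; from scores
  meta: Audit -> Audit, writer optional; from meta
  zip: int64 -> int64, writer required; from zip
  score: float32 -> float32, writer required; from score
  label: string -> string, writer required; from label
  meta.factor: float64 -> float64, writer optional; from meta.factor
  meta.quantity: int32 -> int32, writer required; from meta.quantity
  meta.height: float64 -> float64, writer optional; from meta.height
  meta.age has no writer counterpart
  writer meta.duration: unknown to reader
  => forward: COMPATIBLE


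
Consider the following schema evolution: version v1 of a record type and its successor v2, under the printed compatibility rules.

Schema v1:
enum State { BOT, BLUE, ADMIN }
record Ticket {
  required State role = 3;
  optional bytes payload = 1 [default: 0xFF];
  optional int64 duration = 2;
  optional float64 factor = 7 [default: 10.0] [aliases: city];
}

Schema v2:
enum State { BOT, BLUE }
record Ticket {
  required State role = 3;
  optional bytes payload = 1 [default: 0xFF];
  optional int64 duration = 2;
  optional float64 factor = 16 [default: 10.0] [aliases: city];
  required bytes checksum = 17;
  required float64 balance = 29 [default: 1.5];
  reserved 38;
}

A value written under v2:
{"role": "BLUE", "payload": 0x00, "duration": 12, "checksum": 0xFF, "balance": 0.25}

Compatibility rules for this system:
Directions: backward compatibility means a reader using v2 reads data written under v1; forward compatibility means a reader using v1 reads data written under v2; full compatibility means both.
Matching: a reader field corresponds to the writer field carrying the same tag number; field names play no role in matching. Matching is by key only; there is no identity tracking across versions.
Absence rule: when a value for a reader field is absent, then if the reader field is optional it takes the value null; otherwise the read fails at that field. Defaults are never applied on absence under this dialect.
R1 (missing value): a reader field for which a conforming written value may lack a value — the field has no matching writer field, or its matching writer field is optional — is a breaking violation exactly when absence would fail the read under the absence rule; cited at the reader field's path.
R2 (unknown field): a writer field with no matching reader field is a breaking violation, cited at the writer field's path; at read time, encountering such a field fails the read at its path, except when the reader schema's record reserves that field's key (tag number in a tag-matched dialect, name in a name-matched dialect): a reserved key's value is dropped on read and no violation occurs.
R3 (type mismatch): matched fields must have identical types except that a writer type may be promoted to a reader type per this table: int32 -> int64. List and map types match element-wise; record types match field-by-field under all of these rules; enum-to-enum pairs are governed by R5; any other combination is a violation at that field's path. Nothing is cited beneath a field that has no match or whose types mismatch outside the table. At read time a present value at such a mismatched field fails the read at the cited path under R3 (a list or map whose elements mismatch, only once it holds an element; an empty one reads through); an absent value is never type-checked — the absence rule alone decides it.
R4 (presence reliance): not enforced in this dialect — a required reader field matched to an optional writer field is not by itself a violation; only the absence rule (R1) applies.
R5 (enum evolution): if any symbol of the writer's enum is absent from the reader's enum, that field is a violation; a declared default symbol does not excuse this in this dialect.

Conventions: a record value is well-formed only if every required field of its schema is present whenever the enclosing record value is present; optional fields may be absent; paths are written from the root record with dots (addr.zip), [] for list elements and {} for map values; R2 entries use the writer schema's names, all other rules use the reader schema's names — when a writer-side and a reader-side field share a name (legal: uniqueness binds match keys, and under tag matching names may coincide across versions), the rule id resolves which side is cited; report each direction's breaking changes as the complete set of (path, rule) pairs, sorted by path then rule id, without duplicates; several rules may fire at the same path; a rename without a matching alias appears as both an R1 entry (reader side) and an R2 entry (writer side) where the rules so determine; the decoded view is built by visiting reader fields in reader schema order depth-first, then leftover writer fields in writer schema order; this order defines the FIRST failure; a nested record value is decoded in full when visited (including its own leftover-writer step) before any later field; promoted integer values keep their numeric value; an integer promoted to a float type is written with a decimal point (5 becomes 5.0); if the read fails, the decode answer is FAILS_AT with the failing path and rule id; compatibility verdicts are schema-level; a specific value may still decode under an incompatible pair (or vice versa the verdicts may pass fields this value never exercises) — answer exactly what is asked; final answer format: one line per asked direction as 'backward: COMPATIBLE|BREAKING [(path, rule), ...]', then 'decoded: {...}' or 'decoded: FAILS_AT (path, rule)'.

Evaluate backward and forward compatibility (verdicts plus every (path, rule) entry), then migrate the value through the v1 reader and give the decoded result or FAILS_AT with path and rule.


in Ticket below, arrows point writer -> reader
backward on Ticket — v2 reading data written by v1:
  role <- role (State -> State, writer required)
  payload <- payload (bytes -> bytes, writer optional)
  duration <- duration (int64 -> int64, writer optional)
  factor has no writer counterpart
  checksum has no writer counterpart
  balance has no writer counterpart
  leftover writer field: factor
  breaking: (balance, R1)
  breaking: (checksum, R1)
  breaking: (factor, R2)
  breaking: (role, R5)
  => backward: BREAKING (4)
forward on Ticket — v1 reading data written by v2:
  role <- role (State -> State, writer required)
  payload <- payload (bytes -> bytes, writer optional)
  duration <- duration (int64 -> int64, writer optional)
  factor has no writer counterpart
  leftover writer field: factor
  leftover writer field: checksum
  leftover writer field: balance
  breaking: (balance, R2)
  breaking: (checksum, R2)
  breaking: (factor, R2)
  => forward: BREAKING (3)
decode walk for Ticket under reader schema v1:
  role := "BLUE"
  payload := 0x00
  duration := 12
  factor := null (not supplied -> null)
  read fails at checksum under R2 (unknown field)
  => FAILS_AT (checksum, R2)

backward: BREAKING [(balance, R1), (checksum, R1), (factor, R2), (role, R5)]; forward: BREAKING [(balance, R2), (checksum, R2), (factor, R2)]; decoded: FAILS_AT (checksum, R2)


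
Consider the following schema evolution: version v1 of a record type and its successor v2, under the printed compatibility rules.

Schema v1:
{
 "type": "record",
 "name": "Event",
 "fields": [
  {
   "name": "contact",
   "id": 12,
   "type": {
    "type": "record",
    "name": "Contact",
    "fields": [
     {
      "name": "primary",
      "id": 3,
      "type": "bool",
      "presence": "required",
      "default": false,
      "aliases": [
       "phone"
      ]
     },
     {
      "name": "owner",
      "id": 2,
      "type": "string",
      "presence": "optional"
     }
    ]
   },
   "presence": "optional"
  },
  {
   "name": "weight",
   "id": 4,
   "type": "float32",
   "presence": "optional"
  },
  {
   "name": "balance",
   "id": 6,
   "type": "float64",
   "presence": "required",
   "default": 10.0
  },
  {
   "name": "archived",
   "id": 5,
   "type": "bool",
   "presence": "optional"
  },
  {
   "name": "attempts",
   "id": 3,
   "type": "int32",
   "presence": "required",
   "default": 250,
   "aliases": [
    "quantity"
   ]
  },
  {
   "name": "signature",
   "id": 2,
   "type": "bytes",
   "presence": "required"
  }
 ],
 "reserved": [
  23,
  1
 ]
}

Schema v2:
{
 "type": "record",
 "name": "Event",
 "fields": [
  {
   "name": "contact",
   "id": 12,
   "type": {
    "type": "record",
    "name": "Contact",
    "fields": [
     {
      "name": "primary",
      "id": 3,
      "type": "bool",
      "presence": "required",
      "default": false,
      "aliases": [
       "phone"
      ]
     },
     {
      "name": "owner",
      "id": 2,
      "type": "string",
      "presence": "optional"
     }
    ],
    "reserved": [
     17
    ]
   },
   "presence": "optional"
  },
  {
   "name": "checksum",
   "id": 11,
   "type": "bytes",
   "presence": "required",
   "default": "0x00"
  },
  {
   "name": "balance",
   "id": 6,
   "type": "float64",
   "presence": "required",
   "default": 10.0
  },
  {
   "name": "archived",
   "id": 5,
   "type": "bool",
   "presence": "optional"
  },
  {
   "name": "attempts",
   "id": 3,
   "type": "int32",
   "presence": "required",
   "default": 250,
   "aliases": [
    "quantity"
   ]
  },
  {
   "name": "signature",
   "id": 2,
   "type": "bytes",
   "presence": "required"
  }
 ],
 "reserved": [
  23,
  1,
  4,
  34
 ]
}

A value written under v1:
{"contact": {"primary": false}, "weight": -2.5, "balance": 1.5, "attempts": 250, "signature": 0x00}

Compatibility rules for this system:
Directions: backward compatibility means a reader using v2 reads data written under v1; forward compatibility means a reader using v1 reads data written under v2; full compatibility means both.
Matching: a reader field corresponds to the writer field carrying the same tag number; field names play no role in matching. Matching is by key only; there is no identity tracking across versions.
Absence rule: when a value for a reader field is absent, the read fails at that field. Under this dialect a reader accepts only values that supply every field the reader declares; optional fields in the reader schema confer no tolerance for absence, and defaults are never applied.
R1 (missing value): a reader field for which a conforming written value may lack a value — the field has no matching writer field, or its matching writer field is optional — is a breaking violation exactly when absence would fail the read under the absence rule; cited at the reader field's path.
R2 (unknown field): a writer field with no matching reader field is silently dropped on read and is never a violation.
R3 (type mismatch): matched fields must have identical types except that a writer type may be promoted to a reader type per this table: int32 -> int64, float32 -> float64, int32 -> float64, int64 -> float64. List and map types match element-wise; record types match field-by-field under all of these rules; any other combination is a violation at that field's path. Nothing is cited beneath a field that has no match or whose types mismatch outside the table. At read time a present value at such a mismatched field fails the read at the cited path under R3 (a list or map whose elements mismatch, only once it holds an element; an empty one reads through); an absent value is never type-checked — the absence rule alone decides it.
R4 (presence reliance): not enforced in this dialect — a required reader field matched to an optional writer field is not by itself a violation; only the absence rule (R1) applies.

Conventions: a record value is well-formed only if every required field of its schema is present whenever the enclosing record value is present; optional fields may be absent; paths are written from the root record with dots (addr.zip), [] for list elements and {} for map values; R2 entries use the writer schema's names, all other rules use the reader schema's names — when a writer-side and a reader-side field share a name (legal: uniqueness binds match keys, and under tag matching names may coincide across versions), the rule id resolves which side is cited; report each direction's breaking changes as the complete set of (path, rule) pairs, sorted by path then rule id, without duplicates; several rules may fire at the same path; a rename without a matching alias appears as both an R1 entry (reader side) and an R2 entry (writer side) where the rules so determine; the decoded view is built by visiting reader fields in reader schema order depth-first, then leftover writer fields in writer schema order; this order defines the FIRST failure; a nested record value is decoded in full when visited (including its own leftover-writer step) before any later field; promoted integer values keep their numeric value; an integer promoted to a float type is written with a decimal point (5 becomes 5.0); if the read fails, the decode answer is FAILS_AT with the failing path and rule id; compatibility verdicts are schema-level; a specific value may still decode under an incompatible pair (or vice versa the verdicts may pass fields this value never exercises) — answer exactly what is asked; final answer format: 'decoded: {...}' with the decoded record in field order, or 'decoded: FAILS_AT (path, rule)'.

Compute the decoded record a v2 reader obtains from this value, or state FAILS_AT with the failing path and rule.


in Event below, arrows point writer -> reader
decoding the Event value with the v2 reader:
  contact.primary := false
  read fails at contact.owner under R1 (no fill)
  => FAILS_AT (contact.owner, R1)
the other Event changes do not affect what is asked:
  removed field weight from record Event (its key 4 joins the reserved list) -> matters for Event compatibility verdicts, not for this value's decode
  added field checksum to record Event: required bytes, tag 11, default 0x00 (in v2 it sits immediately before balance) -> matters for Event compatibility verdicts, not for this value's decode

decoded: FAILS_AT (contact.owner, R1)
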